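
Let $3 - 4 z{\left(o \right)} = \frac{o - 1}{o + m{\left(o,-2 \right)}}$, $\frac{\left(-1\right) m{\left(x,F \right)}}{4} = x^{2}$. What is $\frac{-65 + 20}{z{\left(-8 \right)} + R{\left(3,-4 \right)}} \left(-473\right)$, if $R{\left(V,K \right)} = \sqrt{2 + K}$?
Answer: $\frac{1955495520}{315929} - \frac{2637296640 i \sqrt{2}}{315929} \approx 6189.7 - 11806.0 i$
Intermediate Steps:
$m{\left(x,F \right)} = - 4 x^{2}$
$z{\left(o \right)} = \frac{3}{4} - \frac{-1 + o}{4 \left(o - 4 o^{2}\right)}$ ($z{\left(o \right)} = \frac{3}{4} - \frac{\left(o - 1\right) \frac{1}{o - 4 o^{2}}}{4} = \frac{3}{4} - \frac{\left(-1 + o\right) \frac{1}{o - 4 o^{2}}}{4} = \frac{3}{4} - \frac{\frac{1}{o - 4 o^{2}} \left(-1 + o\right)}{4} = \frac{3}{4} - \frac{-1 + o}{4 \left(o - 4 o^{2}\right)}$)
$\frac{-65 + 20}{z{\left(-8 \right)} + R{\left(3,-4 \right)}} \left(-473\right) = \frac{-65 + 20}{\frac{-1 - -16 + 12 \left(-8\right)^{2}}{4 \left(-8\right) \left(-1 + 4 \left(-8\right)\right)} + \sqrt{2 - 4}} \left(-473\right) = - \frac{45}{\frac{1}{4} \left(- \frac{1}{8}\right) \frac{1}{-1 - 32} \left(-1 + 16 + 12 \cdot 64\right) + \sqrt{-2}} \left(-473\right) = - \frac{45}{\frac{1}{4} \left(- \frac{1}{8}\right) \frac{1}{-33} \left(-1 + 16 + 768\right) + i \sqrt{2}} \left(-473\right) = - \frac{45}{\frac{1}{4} \left(- \frac{1}{8}\right) \left(- \frac{1}{33}\right) 783 + i \sqrt{2}} \left(-473\right) = - \frac{45}{\frac{261}{352} + i \sqrt{2}} \left(-473\right) = \frac{21285}{\frac{261}{352} + i \sqrt{2}}$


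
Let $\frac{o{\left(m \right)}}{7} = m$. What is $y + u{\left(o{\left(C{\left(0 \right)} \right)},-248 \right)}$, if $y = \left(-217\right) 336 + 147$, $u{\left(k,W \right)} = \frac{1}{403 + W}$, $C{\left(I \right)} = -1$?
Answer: $- \frac{11278574}{155} \approx -72765.0$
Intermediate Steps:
$o{\left(m \right)} = 7 m$
$y = -72765$ ($y = -72912 + 147 = -72765$)
$y + u{\left(o{\left(C{\left(0 \right)} \right)},-248 \right)} = -72765 + \frac{1}{403 - 248} = -72765 + \frac{1}{155} = - \frac{11278574}{155}$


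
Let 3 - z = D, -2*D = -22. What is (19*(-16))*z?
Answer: 2432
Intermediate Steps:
D = 11 (D = -1/2*(-22) = 11)
z = -8 (z = 3 - 1*11 = 3 - 11 = -8)
(19*(-16))*z = (19*(-16))*(-8) = -304*(-8) = 2432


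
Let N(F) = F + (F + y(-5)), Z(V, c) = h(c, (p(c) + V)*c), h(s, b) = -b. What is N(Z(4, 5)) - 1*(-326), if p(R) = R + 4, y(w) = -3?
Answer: 193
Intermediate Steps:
p(R) = 4 + R
Z(V, c) = -c*(4 + V + c) (Z(V, c) = -((4 + c) + V)*c = -(4 + V + c)*c = -c*(4 + V + c))
N(F) = -3 + 2*F (N(F) = F + (F - 3) = F + (-3 + F) = -3 + 2*F)
N(Z(4, 5)) - 1*(-326) = (-3 + 2*(-1*5*(4 + 4 + 5))) - 1*(-326) = (-3 + 2*(-1*5*13)) + 326 = (-3 + 2*(-65)) + 326 = (-3 - 130) + 326 = -133 + 326 = 193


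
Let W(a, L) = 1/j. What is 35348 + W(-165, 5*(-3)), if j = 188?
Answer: 6645425/188 ≈ 35348.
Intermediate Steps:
W(a, L) = 1/188
35348 + W(-165, 5*(-3)) = 35348 + 1/188 = 6645425/188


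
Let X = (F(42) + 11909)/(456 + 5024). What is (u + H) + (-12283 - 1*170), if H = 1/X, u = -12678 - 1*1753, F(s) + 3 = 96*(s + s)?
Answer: -53686800/1997 ≈ -26884.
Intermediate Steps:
F(s) = -3 + 192*s (F(s) = -3 + 96*(s + s) = -3 + 96*(2*s) = -3 + 192*s)
u = -14431 (u = -12678 - 1753 = -14431)
X = 1997/548 (X = ((-3 + 192*42) + 11909)/(456 + 5024) = ((-3 + 8064) + 11909)/5480 = (8061 + 11909)*(1/5480) = 19970*(1/5480) = 1997/548 ≈ 3.6442)
H = 548/1997 (H = 1/(1997/548) = 548/1997 ≈ 0.27441)
(u + H) + (-12283 - 1*170) = (-14431 + 548/1997) + (-12283 - 1*170) = -28818159/1997 + (-12283 - 170) = -28818159/1997 - 12453 = -53686800/1997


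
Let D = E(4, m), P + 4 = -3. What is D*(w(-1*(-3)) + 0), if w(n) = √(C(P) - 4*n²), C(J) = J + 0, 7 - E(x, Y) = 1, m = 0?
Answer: 6*I*√43 ≈ 39.345*I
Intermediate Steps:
P = -7 (P = -4 - 3 = -7)
E(x, Y) = 6 (E(x, Y) = 7 - 1*1 = 7 - 1 = 6)
D = 6
C(J) = J
w(n) = √(-7 - 4*n²)
D*(w(-1*(-3)) + 0) = 6*(√(-7 - 4*(-1*(-3))²) + 0) = 6*(√(-7 - 4*3²) + 0) = 6*(√(-7 - 4*9) + 0) = 6*(√(-7 - 36) + 0) = 6*(√(-43) + 0) = 6*(I*√43 + 0) = 6*(I*√43) = 6*I*√43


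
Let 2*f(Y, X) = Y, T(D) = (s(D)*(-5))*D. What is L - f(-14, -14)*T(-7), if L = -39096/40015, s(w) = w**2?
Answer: 480340979/40015 ≈ 12004.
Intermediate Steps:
T(D) = -5*D**3 (T(D) = (D**2*(-5))*D = (-5*D**2)*D = -5*D**3)
f(Y, X) = Y/2
L = -39096/40015 (L = -39096*1/40015 = -39096/40015 ≈ -0.97703)
L - f(-14, -14)*T(-7) = -39096/40015 - (1/2)*(-14)*(-5*(-7)**3) = -39096/40015 - (-7)*(-5*(-343)) = -39096/40015 - (-7)*1715 = -39096/40015 - 1*(-12005) = -39096/40015 + 12005 = 480340979/40015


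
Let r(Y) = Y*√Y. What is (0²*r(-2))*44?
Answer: 0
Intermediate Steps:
r(Y) = Y^(3/2)
(0²*r(-2))*44 = (0²*(-2)^(3/2))*44 = (0*(-2*I*√2))*44 = 0*44 = 0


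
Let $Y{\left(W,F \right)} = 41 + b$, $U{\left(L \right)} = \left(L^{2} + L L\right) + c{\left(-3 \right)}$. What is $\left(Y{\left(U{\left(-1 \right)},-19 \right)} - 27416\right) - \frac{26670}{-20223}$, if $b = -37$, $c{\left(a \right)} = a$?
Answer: $- \frac{26396486}{963} \approx -27411.0$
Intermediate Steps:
$U{\left(L \right)} = -3 + 2 L^{2}$ ($U{\left(L \right)} = \left(L^{2} + L L\right) - 3 = \left(L^{2} + L^{2}\right) - 3 = 2 L^{2} - 3 = -3 + 2 L^{2}$)
$Y{\left(W,F \right)} = 4$ ($Y{\left(W,F \right)} = 41 - 37 = 4$)
$\left(Y{\left(U{\left(-1 \right)},-19 \right)} - 27416\right) - \frac{26670}{-20223} = \left(4 - 27416\right) - \frac{26670}{-20223} = -27412 - - \frac{1270}{963} = -27412 + \frac{1270}{963} = - \frac{26396486}{963}$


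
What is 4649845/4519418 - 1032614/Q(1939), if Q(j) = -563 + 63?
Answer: 583642402644/282463625 ≈ 2066.3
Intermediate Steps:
Q(j) = -500
4649845/4519418 - 1032614/Q(1939) = 4649845/4519418 - 1032614/(-500) = 4649845*(1/4519418) - 1032614*(-1/500) = 4649845/4519418 + 516307/250 = 583642402644/282463625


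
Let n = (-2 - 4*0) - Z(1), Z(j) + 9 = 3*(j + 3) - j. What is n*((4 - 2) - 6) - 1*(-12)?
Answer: 28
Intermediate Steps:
Z(j) = 2*j (Z(j) = -9 + (3*(j + 3) - j) = -9 + (3*(3 + j) - j) = -9 + ((9 + 3*j) - j) = -9 + (9 + 2*j) = 2*j)
n = -4 (n = (-2 - 4*0) - 2 = (-2 + 0) - 1*2 = -2 - 2 = -4)
n*((4 - 2) - 6) - 1*(-12) = -4*((4 - 2) - 6) - 1*(-12) = -4*(2 - 6) + 12 = -4*(-4) + 12 = 16 + 12 = 28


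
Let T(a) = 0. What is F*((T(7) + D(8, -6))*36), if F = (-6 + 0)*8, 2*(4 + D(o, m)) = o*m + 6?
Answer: 43200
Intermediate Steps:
D(o, m) = -1 + m*o/2 (D(o, m) = -4 + (o*m + 6)/2 = -4 + (m*o + 6)/2 = -4 + (6 + m*o)/2 = -4 + (3 + m*o/2) = -1 + m*o/2)
F = -48 (F = -6*8 = -48)
F*((T(7) + D(8, -6))*36) = -48*(0 + (-1 + (½)*(-6)*8))*36 = -48*(0 + (-1 - 24))*36 = -48*(0 - 25)*36 = -(-1200)*36 = -48*(-900) = 43200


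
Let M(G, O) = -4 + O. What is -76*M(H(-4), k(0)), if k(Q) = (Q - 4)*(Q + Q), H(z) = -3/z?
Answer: 304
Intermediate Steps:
k(Q) = 2*Q*(-4 + Q) (k(Q) = (-4 + Q)*(2*Q) = 2*Q*(-4 + Q))
-76*M(H(-4), k(0)) = -76*(-4 + 2*0*(-4 + 0)) = -76*(-4 + 2*0*(-4)) = -76*(-4 + 0) = -76*(-4) = 304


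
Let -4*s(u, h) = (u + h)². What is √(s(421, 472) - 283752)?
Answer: I*√1932457/2 ≈ 695.06*I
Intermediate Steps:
s(u, h) = -(h + u)²/4 (s(u, h) = -(u + h)²/4 = -(h + u)²/4)
√(s(421, 472) - 283752) = √(-(472 + 421)²/4 - 283752) = √(-¼*893² - 283752) = √(-¼*797449 - 283752) = √(-797449/4 - 283752) = √(-1932457/4) = I*√1932457/2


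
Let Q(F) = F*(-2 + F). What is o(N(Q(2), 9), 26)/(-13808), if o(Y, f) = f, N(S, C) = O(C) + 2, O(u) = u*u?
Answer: -13/6904 ≈ -0.0018830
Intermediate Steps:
O(u) = u²
N(S, C) = 2 + C² (N(S, C) = C² + 2 = 2 + C²)
o(N(Q(2), 9), 26)/(-13808) = 26/(-13808) = 26*(-1/13808) = -13/6904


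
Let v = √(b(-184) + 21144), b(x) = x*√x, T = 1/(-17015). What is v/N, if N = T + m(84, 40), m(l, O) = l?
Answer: 34030*√(5286 - 92*I*√46)/1429259 ≈ 1.7341 - 0.10199*I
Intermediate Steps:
T = -1/17015 ≈ -5.8772e-5
N = 1429259/17015 (N = -1/17015 + 84 = 1429259/17015 ≈ 84.000)
b(x) = x^(3/2)
v = √(21144 - 368*I*√46) (v = √((-184)^(3/2) + 21144) = √(-368*I*√46 + 21144) = √(21144 - 368*I*√46) ≈ 145.66 - 8.5674*I)
v/N = (2*√(5286 - 92*I*√46))/(1429259/17015) = (2*√(5286 - 92*I*√46))*(17015/1429259) = 34030*√(5286 - 92*I*√46)/1429259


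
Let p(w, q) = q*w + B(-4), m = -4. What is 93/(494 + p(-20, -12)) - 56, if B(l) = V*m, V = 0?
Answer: -41011/734 ≈ -55.873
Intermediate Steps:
B(l) = 0 (B(l) = 0*(-4) = 0)
p(w, q) = q*w (p(w, q) = q*w + 0 = q*w)
93/(494 + p(-20, -12)) - 56 = 93/(494 - 12*(-20)) - 56 = 93/(494 + 240) - 56 = 93/734 - 56 = -41011/734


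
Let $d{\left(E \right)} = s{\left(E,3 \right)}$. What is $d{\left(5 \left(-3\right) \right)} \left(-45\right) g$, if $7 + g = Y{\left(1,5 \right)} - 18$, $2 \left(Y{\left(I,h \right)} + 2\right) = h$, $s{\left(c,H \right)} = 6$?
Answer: $6615$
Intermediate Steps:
$d{\left(E \right)} = 6$
$Y{\left(I,h \right)} = -2 + \frac{h}{2}$
$g = - \frac{49}{2}$ ($g = -7 + \left(\left(-2 + \frac{1}{2} \cdot 5\right) - 18\right) = -7 + \left(\left(-2 + \frac{5}{2}\right) - 18\right) = -7 + \left(\frac{1}{2} - 18\right) = -7 - \frac{35}{2} = - \frac{49}{2} \approx -24.5$)
$d{\left(5 \left(-3\right) \right)} \left(-45\right) g = 6 \left(-45\right) \left(- \frac{49}{2}\right) = \left(-270\right) \left(- \frac{49}{2}\right) = 6615$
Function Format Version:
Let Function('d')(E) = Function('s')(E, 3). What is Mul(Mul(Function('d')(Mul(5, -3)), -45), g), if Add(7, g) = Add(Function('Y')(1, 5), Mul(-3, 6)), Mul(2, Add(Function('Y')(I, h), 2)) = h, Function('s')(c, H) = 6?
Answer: 6615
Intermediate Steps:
Function('d')(E) = 6
Function('Y')(I, h) = Add(-2, Mul(Rational(1, 2), h))
g = Rational(-49, 2) (g = Add(-7, Add(Add(-2, Mul(Rational(1, 2), 5)), Mul(-3, 6))) = Add(-7, Add(Add(-2, Rational(5, 2)), -18)) = Add(-7, Add(Rational(1, 2), -18)) = Add(-7, Rational(-35, 2)) = Rational(-49, 2) ≈ -24.500)
Mul(Mul(Function('d')(Mul(5, -3)), -45), g) = Mul(Mul(6, -45), Rational(-49, 2)) = Mul(-270, Rational(-49, 2)) = 6615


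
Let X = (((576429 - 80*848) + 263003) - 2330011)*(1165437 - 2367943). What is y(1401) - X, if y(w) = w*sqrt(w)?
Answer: -1874008198014 + 1401*sqrt(1401) ≈ -1.8740e+12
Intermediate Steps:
y(w) = w**(3/2)
X = 1874008198014 (X = (((576429 - 67840) + 263003) - 2330011)*(-1202506) = ((508589 + 263003) - 2330011)*(-1202506) = (771592 - 2330011)*(-1202506) = -1558419*(-1202506) = 1874008198014)
y(1401) - X = 1401**(3/2) - 1*1874008198014 = 1401*sqrt(1401) - 1874008198014 = -1874008198014 + 1401*sqrt(1401)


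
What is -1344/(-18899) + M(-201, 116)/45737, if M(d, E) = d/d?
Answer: 61489427/864383563 ≈ 0.071137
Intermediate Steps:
M(d, E) = 1
-1344/(-18899) + M(-201, 116)/45737 = -1344/(-18899) + 1/45737 = -1344*(-1/18899) + 1*(1/45737) = 1344/18899 + 1/45737 = 61489427/864383563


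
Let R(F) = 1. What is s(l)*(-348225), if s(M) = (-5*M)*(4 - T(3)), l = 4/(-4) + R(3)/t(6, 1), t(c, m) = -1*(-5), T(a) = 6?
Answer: 2785800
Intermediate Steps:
t(c, m) = 5
l = -4/5 (l = 4/(-4) + 1/5 = 4*(-1/4) + 1*(1/5) = -1 + 1/5 = -4/5 ≈ -0.80000)
s(M) = 10*M (s(M) = (-5*M)*(4 - 1*6) = (-5*M)*(4 - 6) = -5*M*(-2) = 10*M)
s(l)*(-348225) = (10*(-4/5))*(-348225) = -8*(-348225) = 2785800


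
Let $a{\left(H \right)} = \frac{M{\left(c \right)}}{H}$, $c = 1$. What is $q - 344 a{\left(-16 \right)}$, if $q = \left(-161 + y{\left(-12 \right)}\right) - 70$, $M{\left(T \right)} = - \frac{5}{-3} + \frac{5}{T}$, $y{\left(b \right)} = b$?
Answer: $- \frac{299}{3} \approx -99.667$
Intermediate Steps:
$M{\left(T \right)} = \frac{5}{3} + \frac{5}{T}$ ($M{\left(T \right)} = \left(-5\right) \left(- \frac{1}{3}\right) + \frac{5}{T} = \frac{5}{3} + \frac{5}{T}$)
$q = -243$ ($q = \left(-161 - 12\right) - 70 = -173 - 70 = -243$)
$a{\left(H \right)} = \frac{20}{3 H}$ ($a{\left(H \right)} = \frac{\frac{5}{3} + \frac{5}{1}}{H} = \frac{\frac{5}{3} + 5 \cdot 1}{H} = \frac{\frac{5}{3} + 5}{H} = \frac{20}{3 H}$)
$q - 344 a{\left(-16 \right)} = -243 - 344 \frac{20}{3 \left(-16\right)} = -243 - 344 \cdot \frac{20}{3} \left(- \frac{1}{16}\right) = -243 - - \frac{430}{3} = -243 + \frac{430}{3} = - \frac{299}{3}$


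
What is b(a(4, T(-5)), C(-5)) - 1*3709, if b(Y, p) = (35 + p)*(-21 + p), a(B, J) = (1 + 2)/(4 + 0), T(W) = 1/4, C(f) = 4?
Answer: -4372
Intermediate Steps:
T(W) = ¼
a(B, J) = ¾ (a(B, J) = 3/4 = 3*(¼) = ¾)
b(Y, p) = (-21 + p)*(35 + p)
b(a(4, T(-5)), C(-5)) - 1*3709 = (-735 + 4² + 14*4) - 1*3709 = (-735 + 16 + 56) - 3709 = -663 - 3709 = -4372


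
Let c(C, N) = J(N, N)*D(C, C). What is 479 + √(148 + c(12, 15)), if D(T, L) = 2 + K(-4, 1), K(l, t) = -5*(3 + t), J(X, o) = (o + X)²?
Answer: 479 + 2*I*√4013 ≈ 479.0 + 126.7*I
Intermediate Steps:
J(X, o) = (X + o)²
K(l, t) = -15 - 5*t
D(T, L) = -18 (D(T, L) = 2 + (-15 - 5*1) = 2 + (-15 - 5) = 2 - 20 = -18)
c(C, N) = -72*N² (c(C, N) = (N + N)²*(-18) = (2*N)²*(-18) = (4*N²)*(-18) = -72*N²)
479 + √(148 + c(12, 15)) = 479 + √(148 - 72*15²) = 479 + √(148 - 72*225) = 479 + √(148 - 16200) = 479 + √(-16052) = 479 + 2*I*√4013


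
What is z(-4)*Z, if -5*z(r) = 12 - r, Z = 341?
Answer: -5456/5 ≈ -1091.2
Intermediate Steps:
z(r) = -12/5 + r/5 (z(r) = -(12 - r)/5 = -12/5 + r/5)
z(-4)*Z = (-12/5 + (⅕)*(-4))*341 = (-12/5 - ⅘)*341 = -16/5*341 = -5456/5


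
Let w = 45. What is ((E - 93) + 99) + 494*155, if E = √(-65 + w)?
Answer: 76576 + 2*I*√5 ≈ 76576.0 + 4.4721*I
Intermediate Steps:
E = 2*I*√5 (E = √(-65 + 45) = √(-20) = 2*I*√5 ≈ 4.4721*I)
((E - 93) + 99) + 494*155 = ((2*I*√5 - 93) + 99) + 494*155 = ((-93 + 2*I*√5) + 99) + 76570 = (6 + 2*I*√5) + 76570 = 76576 + 2*I*√5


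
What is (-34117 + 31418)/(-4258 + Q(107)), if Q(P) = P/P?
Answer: 2699/4257 ≈ 0.63401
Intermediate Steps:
Q(P) = 1
(-34117 + 31418)/(-4258 + Q(107)) = (-34117 + 31418)/(-4258 + 1) = -2699/(-4257) = -2699*(-1/4257) = 2699/4257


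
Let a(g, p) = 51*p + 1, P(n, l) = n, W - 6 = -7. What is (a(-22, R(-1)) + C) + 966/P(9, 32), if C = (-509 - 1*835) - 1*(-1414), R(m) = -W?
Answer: 688/3 ≈ 229.33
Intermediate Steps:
W = -1 (W = 6 - 7 = -1)
R(m) = 1 (R(m) = -1*(-1) = 1)
C = 70 (C = (-509 - 835) + 1414 = -1344 + 1414 = 70)
a(g, p) = 1 + 51*p
(a(-22, R(-1)) + C) + 966/P(9, 32) = ((1 + 51*1) + 70) + 966/9 = ((1 + 51) + 70) + 966*(1/9) = (52 + 70) + 322/3 = 122 + 322/3 = 688/3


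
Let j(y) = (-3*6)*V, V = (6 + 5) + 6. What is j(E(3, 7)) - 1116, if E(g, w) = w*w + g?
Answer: -1422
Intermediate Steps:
V = 17 (V = 11 + 6 = 17)
E(g, w) = g + w² (E(g, w) = w² + g = g + w²)
j(y) = -306 (j(y) = -3*6*17 = -18*17 = -306)
j(E(3, 7)) - 1116 = -306 - 1116 = -1422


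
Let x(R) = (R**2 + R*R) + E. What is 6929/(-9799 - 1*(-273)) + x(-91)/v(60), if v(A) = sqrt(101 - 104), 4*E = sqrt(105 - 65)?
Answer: -6929/9526 - I*sqrt(3)*(33124 + sqrt(10))/6 ≈ -0.72738 - 9563.0*I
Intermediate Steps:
E = sqrt(10)/2 (E = sqrt(105 - 65)/4 = sqrt(40)/4 = (2*sqrt(10))/4 = sqrt(10)/2 ≈ 1.5811)
v(A) = I*sqrt(3) (v(A) = sqrt(-3) = I*sqrt(3))
x(R) = sqrt(10)/2 + 2*R**2 (x(R) = (R**2 + R*R) + sqrt(10)/2 = (R**2 + R**2) + sqrt(10)/2 = 2*R**2 + sqrt(10)/2 = sqrt(10)/2 + 2*R**2)
6929/(-9799 - 1*(-273)) + x(-91)/v(60) = 6929/(-9799 - 1*(-273)) + (sqrt(10)/2 + 2*(-91)**2)/((I*sqrt(3))) = 6929/(-9799 + 273) + (sqrt(10)/2 + 2*8281)*(-I*sqrt(3)/3) = 6929/(-9526) + (sqrt(10)/2 + 16562)*(-I*sqrt(3)/3) = 6929*(-1/9526) + (16562 + sqrt(10)/2)*(-I*sqrt(3)/3) = -6929/9526 - I*sqrt(3)*(16562 + sqrt(10)/2)/3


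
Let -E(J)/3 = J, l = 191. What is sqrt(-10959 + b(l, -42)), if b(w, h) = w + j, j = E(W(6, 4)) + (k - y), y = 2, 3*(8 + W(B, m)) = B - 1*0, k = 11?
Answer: I*sqrt(10741) ≈ 103.64*I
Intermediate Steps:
W(B, m) = -8 + B/3 (W(B, m) = -8 + (B - 1*0)/3 = -8 + (B + 0)/3 = -8 + B/3)
E(J) = -3*J
j = 27 (j = -3*(-8 + (1/3)*6) + (11 - 1*2) = -3*(-8 + 2) + (11 - 2) = -3*(-6) + 9 = 18 + 9 = 27)
b(w, h) = 27 + w (b(w, h) = w + 27 = 27 + w)
sqrt(-10959 + b(l, -42)) = sqrt(-10959 + (27 + 191)) = sqrt(-10959 + 218) = sqrt(-10741) = I*sqrt(10741)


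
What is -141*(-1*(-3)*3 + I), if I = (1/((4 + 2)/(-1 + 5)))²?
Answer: -3995/3 ≈ -1331.7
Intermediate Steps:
I = 4/9 (I = (1/(6/4))² = (1/(6*(¼)))² = (1/(3/2))² = (⅔)² = 4/9 ≈ 0.44444)
-141*(-1*(-3)*3 + I) = -141*(-1*(-3)*3 + 4/9) = -141*(3*3 + 4/9) = -141*(9 + 4/9) = -141*85/9 = -3995/3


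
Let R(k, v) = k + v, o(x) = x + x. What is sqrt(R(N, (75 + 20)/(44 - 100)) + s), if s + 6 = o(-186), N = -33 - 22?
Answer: I*sqrt(340802)/28 ≈ 20.849*I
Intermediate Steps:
N = -55
o(x) = 2*x
s = -378 (s = -6 + 2*(-186) = -6 - 372 = -378)
sqrt(R(N, (75 + 20)/(44 - 100)) + s) = sqrt((-55 + (75 + 20)/(44 - 100)) - 378) = sqrt((-55 + 95/(-56)) - 378) = sqrt((-55 + 95*(-1/56)) - 378) = sqrt((-55 - 95/56) - 378) = sqrt(-3175/56 - 378) = sqrt(-24343/56) = I*sqrt(340802)/28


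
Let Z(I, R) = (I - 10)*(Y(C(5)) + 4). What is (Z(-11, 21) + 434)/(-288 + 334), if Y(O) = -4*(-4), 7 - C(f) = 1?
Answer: 7/23 ≈ 0.30435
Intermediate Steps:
C(f) = 6 (C(f) = 7 - 1*1 = 7 - 1 = 6)
Y(O) = 16
Z(I, R) = -200 + 20*I (Z(I, R) = (I - 10)*(16 + 4) = (-10 + I)*20 = -200 + 20*I)
(Z(-11, 21) + 434)/(-288 + 334) = ((-200 + 20*(-11)) + 434)/(-288 + 334) = ((-200 - 220) + 434)/46 = (-420 + 434)*(1/46) = 14*(1/46) = 7/23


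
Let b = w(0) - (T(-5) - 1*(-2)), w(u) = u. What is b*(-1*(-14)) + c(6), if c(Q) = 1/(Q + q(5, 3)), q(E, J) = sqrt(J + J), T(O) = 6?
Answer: -559/5 - sqrt(6)/30 ≈ -111.88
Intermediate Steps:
q(E, J) = sqrt(2)*sqrt(J) (q(E, J) = sqrt(2*J) = sqrt(2)*sqrt(J))
c(Q) = 1/(Q + sqrt(6)) (c(Q) = 1/(Q + sqrt(2)*sqrt(3)) = 1/(Q + sqrt(6)))
b = -8 (b = 0 - (6 - 1*(-2)) = 0 - (6 + 2) = 0 - 1*8 = 0 - 8 = -8)
b*(-1*(-14)) + c(6) = -(-8)*(-14) + 1/(6 + sqrt(6)) = -8*14 + 1/(6 + sqrt(6)) = -112 + 1/(6 + sqrt(6))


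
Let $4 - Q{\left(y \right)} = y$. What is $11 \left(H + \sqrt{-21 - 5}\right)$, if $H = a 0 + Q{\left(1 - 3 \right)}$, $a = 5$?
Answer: $66 + 11 i \sqrt{26} \approx 66.0 + 56.089 i$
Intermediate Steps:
$Q{\left(y \right)} = 4 - y$
$H = 6$ ($H = 5 \cdot 0 + \left(4 - \left(1 - 3\right)\right) = 0 + \left(4 - \left(1 - 3\right)\right) = 0 + \left(4 - -2\right) = 0 + \left(4 + 2\right) = 0 + 6 = 6$)
$11 \left(H + \sqrt{-21 - 5}\right) = 11 \left(6 + \sqrt{-21 - 5}\right) = 11 \left(6 + \sqrt{-26}\right) = 11 \left(6 + i \sqrt{26}\right) = 66 + 11 i \sqrt{26}$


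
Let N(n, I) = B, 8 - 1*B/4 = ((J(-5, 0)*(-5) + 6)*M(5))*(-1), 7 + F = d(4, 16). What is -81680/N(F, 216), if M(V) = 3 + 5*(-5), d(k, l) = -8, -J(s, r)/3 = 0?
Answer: 5105/31 ≈ 164.68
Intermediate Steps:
J(s, r) = 0 (J(s, r) = -3*0 = 0)
F = -15 (F = -7 - 8 = -15)
M(V) = -22 (M(V) = 3 - 25 = -22)
B = -496 (B = 32 - 4*(0*(-5) + 6)*(-22)*(-1) = 32 - 4*(0 + 6)*(-22)*(-1) = 32 - 4*6*(-22)*(-1) = 32 - (-528)*(-1) = 32 - 4*132 = 32 - 528 = -496)
N(n, I) = -496
-81680/N(F, 216) = -81680/(-496) = -81680*(-1/496) = 5105/31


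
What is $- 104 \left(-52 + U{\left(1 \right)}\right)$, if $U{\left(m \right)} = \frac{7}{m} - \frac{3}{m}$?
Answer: $4992$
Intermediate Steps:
$U{\left(m \right)} = \frac{4}{m}$
$- 104 \left(-52 + U{\left(1 \right)}\right) = - 104 \left(-52 + \frac{4}{1}\right) = - 104 \left(-52 + 4 \cdot 1\right) = - 104 \left(-52 + 4\right) = \left(-104\right) \left(-48\right) = 4992$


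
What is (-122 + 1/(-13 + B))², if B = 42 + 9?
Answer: 21483225/1444 ≈ 14878.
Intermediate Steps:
B = 51
(-122 + 1/(-13 + B))² = (-122 + 1/(-13 + 51))² = (-122 + 1/38)² = (-4635/38)² = 21483225/1444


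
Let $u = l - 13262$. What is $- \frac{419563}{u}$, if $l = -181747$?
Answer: $\frac{419563}{195009} \approx 2.1515$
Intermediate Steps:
$u = -195009$ ($u = -181747 - 13262 = -195009$)
$- \frac{419563}{u} = - \frac{419563}{-195009} = \left(-419563\right) \left(- \frac{1}{195009}\right) = \frac{419563}{195009}$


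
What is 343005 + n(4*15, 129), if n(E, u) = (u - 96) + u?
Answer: 343167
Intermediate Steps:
n(E, u) = -96 + 2*u (n(E, u) = (-96 + u) + u = -96 + 2*u)
343005 + n(4*15, 129) = 343005 + (-96 + 2*129) = 343005 + (-96 + 258) = 343005 + 162 = 343167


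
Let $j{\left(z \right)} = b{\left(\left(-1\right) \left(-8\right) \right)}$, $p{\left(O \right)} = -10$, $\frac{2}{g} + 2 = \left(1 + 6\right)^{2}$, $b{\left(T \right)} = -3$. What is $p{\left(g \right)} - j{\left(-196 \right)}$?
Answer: $-7$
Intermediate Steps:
$g = \frac{2}{47}$ ($g = \frac{2}{-2 + \left(1 + 6\right)^{2}} = \frac{2}{-2 + 7^{2}} = \frac{2}{-2 + 49} = \frac{2}{47} \approx 0.042553$)
$j{\left(z \right)} = -3$
$p{\left(g \right)} - j{\left(-196 \right)} = -10 - -3 = -10 + 3 = -7$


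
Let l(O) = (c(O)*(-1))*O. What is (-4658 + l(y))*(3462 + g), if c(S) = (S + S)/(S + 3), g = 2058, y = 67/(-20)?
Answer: -177507192/7 ≈ -2.5358e+7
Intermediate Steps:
y = -67/20 (y = 67*(-1/20) = -67/20 ≈ -3.3500)
c(S) = 2*S/(3 + S) (c(S) = (2*S)/(3 + S) = 2*S/(3 + S))
l(O) = -2*O²/(3 + O) (l(O) = ((2*O/(3 + O))*(-1))*O = (-2*O/(3 + O))*O = -2*O²/(3 + O))
(-4658 + l(y))*(3462 + g) = (-4658 - 2*(-67/20)²/(3 - 67/20))*(3462 + 2058) = (-4658 - 2*4489/400/(-7/20))*5520 = (-4658 - 2*4489/400*(-20/7))*5520 = (-4658 + 4489/70)*5520 = -321571/70*5520 = -177507192/7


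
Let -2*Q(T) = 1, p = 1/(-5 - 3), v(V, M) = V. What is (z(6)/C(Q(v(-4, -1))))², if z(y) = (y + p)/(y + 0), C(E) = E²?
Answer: 2209/144 ≈ 15.340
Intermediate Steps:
p = -⅛ (p = 1/(-8) = -⅛ ≈ -0.12500)
Q(T) = -½ (Q(T) = -½*1 = -½)
z(y) = (-⅛ + y)/y (z(y) = (y - ⅛)/(y + 0) = (-⅛ + y)/y)
(z(6)/C(Q(v(-4, -1))))² = (((-⅛ + 6)/6)/((-½)²))² = (((⅙)*(47/8))/(¼))² = ((47/48)*4)² = (47/12)² = 2209/144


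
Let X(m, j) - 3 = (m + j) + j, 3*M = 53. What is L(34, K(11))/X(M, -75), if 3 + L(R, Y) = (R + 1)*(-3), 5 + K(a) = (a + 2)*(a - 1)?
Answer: 81/97 ≈ 0.83505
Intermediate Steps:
M = 53/3 (M = (1/3)*53 = 53/3 ≈ 17.667)
K(a) = -5 + (-1 + a)*(2 + a) (K(a) = -5 + (a + 2)*(a - 1) = -5 + (2 + a)*(-1 + a) = -5 + (-1 + a)*(2 + a))
L(R, Y) = -6 - 3*R (L(R, Y) = -3 + (R + 1)*(-3) = -3 + (1 + R)*(-3) = -3 + (-3 - 3*R) = -6 - 3*R)
X(m, j) = 3 + m + 2*j (X(m, j) = 3 + ((m + j) + j) = 3 + ((j + m) + j) = 3 + (m + 2*j) = 3 + m + 2*j)
L(34, K(11))/X(M, -75) = (-6 - 3*34)/(3 + 53/3 + 2*(-75)) = (-6 - 102)/(3 + 53/3 - 150) = -108/(-388/3) = -108*(-3/388) = 81/97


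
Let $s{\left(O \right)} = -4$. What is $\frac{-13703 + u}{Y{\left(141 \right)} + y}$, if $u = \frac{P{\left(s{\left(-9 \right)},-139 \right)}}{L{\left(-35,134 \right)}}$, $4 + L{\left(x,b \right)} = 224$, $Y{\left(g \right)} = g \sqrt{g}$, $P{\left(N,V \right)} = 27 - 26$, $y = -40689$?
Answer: $\frac{413008283}{1224290000} + \frac{141688973 \sqrt{141}}{121204710000} \approx 0.35123$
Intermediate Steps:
$P{\left(N,V \right)} = 1$
$Y{\left(g \right)} = g^{\frac{3}{2}}$
$L{\left(x,b \right)} = 220$ ($L{\left(x,b \right)} = -4 + 224 = 220$)
$u = \frac{1}{220}$ ($u = 1 \cdot \frac{1}{220} = \frac{1}{220} \approx 0.0045455$)
$\frac{-13703 + u}{Y{\left(141 \right)} + y} = \frac{-13703 + \frac{1}{220}}{141^{\frac{3}{2}} - 40689} = - \frac{3014659}{220 \left(141 \sqrt{141} - 40689\right)} = - \frac{3014659}{220 \left(-40689 + 141 \sqrt{141}\right)}$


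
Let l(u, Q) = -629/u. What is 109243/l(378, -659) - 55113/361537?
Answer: -14929290759675/227406773 ≈ -65650.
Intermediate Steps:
109243/l(378, -659) - 55113/361537 = 109243/((-629/378)) - 55113/361537 = 109243/((-629*1/378)) - 55113*1/361537 = 109243/(-629/378) - 55113/361537 = 109243*(-378/629) - 55113/361537 = -41293854/629 - 55113/361537 = -14929290759675/227406773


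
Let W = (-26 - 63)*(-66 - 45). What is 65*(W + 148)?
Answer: 651755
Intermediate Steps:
W = 9879 (W = -89*(-111) = 9879)
65*(W + 148) = 65*(9879 + 148) = 65*10027 = 651755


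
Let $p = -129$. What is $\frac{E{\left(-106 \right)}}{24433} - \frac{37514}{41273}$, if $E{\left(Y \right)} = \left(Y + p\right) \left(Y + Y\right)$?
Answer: $\frac{21502666}{19026853} \approx 1.1301$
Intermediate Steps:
$E{\left(Y \right)} = 2 Y \left(-129 + Y\right)$ ($E{\left(Y \right)} = \left(Y - 129\right) \left(Y + Y\right) = \left(-129 + Y\right) 2 Y = 2 Y \left(-129 + Y\right)$)
$\frac{E{\left(-106 \right)}}{24433} - \frac{37514}{41273} = \frac{2 \left(-106\right) \left(-129 - 106\right)}{24433} - \frac{37514}{41273} = 2 \left(-106\right) \left(-235\right) \frac{1}{24433} - \frac{37514}{41273} = 49820 \cdot \frac{1}{24433} - \frac{37514}{41273} = \frac{940}{461} - \frac{37514}{41273} = \frac{21502666}{19026853}$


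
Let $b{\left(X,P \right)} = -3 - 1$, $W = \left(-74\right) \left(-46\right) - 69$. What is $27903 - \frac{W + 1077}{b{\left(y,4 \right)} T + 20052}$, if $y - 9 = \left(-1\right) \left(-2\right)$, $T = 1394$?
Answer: $\frac{100979854}{3619} \approx 27903.0$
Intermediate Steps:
$W = 3335$ ($W = 3404 - 69 = 3335$)
$y = 11$ ($y = 9 - -2 = 9 + 2 = 11$)
$b{\left(X,P \right)} = -4$
$27903 - \frac{W + 1077}{b{\left(y,4 \right)} T + 20052} = 27903 - \frac{3335 + 1077}{\left(-4\right) 1394 + 20052} = 27903 - \frac{4412}{-5576 + 20052} = 27903 - \frac{4412}{14476} = 27903 - 4412 \cdot \frac{1}{14476} = 27903 - \frac{1103}{3619} = \frac{100979854}{3619}$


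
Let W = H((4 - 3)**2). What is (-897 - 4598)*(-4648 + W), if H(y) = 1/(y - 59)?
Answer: 1481369575/58 ≈ 2.5541e+7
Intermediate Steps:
H(y) = 1/(-59 + y)
W = -1/58 (W = 1/(-59 + (4 - 3)**2) = 1/(-59 + 1**2) = 1/(-59 + 1) = 1/(-58) = -1/58 ≈ -0.017241)
(-897 - 4598)*(-4648 + W) = (-897 - 4598)*(-4648 - 1/58) = -5495*(-269585/58) = 1481369575/58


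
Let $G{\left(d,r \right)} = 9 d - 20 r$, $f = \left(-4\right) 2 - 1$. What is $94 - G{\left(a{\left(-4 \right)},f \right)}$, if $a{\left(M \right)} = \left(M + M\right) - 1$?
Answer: $-5$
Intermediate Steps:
$a{\left(M \right)} = -1 + 2 M$ ($a{\left(M \right)} = 2 M - 1 = -1 + 2 M$)
$f = -9$ ($f = -8 - 1 = -9$)
$G{\left(d,r \right)} = - 20 r + 9 d$
$94 - G{\left(a{\left(-4 \right)},f \right)} = 94 - \left(\left(-20\right) \left(-9\right) + 9 \left(-1 + 2 \left(-4\right)\right)\right) = 94 - \left(180 + 9 \left(-1 - 8\right)\right) = 94 - \left(180 + 9 \left(-9\right)\right) = 94 - \left(180 - 81\right) = 94 - 99 = -5$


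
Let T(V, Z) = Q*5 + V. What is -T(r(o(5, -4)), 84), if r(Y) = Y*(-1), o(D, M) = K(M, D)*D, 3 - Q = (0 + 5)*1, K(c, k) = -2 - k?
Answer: -25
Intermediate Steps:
Q = -2 (Q = 3 - (0 + 5) = 3 - 5 = -2)
o(D, M) = D*(-2 - D) (o(D, M) = (-2 - D)*D = D*(-2 - D))
r(Y) = -Y
T(V, Z) = -10 + V (T(V, Z) = -2*5 + V = -10 + V)
-T(r(o(5, -4)), 84) = -(-10 - (-1)*5*(2 + 5)) = -(-10 - (-1)*5*7) = -(-10 - 1*(-35)) = -(-10 + 35) = -1*25 = -25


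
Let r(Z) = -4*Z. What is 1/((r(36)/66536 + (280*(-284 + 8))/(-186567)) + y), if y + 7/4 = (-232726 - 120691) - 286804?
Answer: -2068903652/1324558333062411 ≈ -1.5620e-6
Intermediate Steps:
y = -2560891/4 (y = -7/4 + ((-232726 - 120691) - 286804) = -7/4 + (-353417 - 286804) = -7/4 - 640221 = -2560891/4 ≈ -6.4022e+5)
1/((r(36)/66536 + (280*(-284 + 8))/(-186567)) + y) = 1/((-4*36/66536 + (280*(-284 + 8))/(-186567)) - 2560891/4) = 1/((-144*1/66536 + (280*(-276))*(-1/186567)) - 2560891/4) = 1/((-18/8317 - 77280*(-1/186567)) - 2560891/4) = 1/((-18/8317 + 25760/62189) - 2560891/4) = 1/(213126518/517225913 - 2560891/4) = 1/(-1324558333062411/2068903652) = -2068903652/1324558333062411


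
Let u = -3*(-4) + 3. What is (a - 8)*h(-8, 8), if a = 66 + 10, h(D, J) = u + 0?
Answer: 1020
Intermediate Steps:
u = 15 (u = 12 + 3 = 15)
h(D, J) = 15 (h(D, J) = 15 + 0 = 15)
a = 76
(a - 8)*h(-8, 8) = (76 - 8)*15 = 68*15 = 1020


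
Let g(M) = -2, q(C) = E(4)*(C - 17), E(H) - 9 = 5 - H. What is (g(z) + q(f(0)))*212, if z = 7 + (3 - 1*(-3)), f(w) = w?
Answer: -36464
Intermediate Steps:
E(H) = 14 - H (E(H) = 9 + (5 - H) = 14 - H)
q(C) = -170 + 10*C (q(C) = (14 - 1*4)*(C - 17) = (14 - 4)*(-17 + C) = 10*(-17 + C) = -170 + 10*C)
z = 13 (z = 7 + (3 + 3) = 7 + 6 = 13)
(g(z) + q(f(0)))*212 = (-2 + (-170 + 10*0))*212 = (-2 + (-170 + 0))*212 = (-2 - 170)*212 = -172*212 = -36464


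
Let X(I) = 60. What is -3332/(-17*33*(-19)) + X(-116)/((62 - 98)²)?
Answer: -6011/22572 ≈ -0.26630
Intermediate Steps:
-3332/(-17*33*(-19)) + X(-116)/((62 - 98)²) = -3332/(-17*33*(-19)) + 60/((62 - 98)²) = -3332/((-561*(-19))) + 60/((-36)²) = -3332/10659 + 60/1296 = -3332*1/10659 + 60*(1/1296) = -196/627 + 5/108 = -6011/22572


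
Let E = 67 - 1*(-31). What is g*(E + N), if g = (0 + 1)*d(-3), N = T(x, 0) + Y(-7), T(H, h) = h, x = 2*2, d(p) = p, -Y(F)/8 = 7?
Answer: -126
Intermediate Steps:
Y(F) = -56 (Y(F) = -8*7 = -56)
x = 4
E = 98 (E = 67 + 31 = 98)
N = -56 (N = 0 - 56 = -56)
g = -3 (g = (0 + 1)*(-3) = 1*(-3) = -3)
g*(E + N) = -3*(98 - 56) = -3*42 = -126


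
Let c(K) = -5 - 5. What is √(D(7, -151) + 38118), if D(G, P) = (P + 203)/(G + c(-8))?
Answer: √342906/3 ≈ 195.19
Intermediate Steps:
c(K) = -10
D(G, P) = (203 + P)/(-10 + G) (D(G, P) = (P + 203)/(G - 10) = (203 + P)/(-10 + G))
√(D(7, -151) + 38118) = √((203 - 151)/(-10 + 7) + 38118) = √(52/(-3) + 38118) = √(-⅓*52 + 38118) = √(-52/3 + 38118) = √(114302/3) = √342906/3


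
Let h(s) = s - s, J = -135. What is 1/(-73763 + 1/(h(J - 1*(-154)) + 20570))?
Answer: -20570/1517304909 ≈ -1.3557e-5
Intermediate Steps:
h(s) = 0
1/(-73763 + 1/(h(J - 1*(-154)) + 20570)) = 1/(-73763 + 1/(0 + 20570)) = 1/(-73763 + 1/20570) = 1/(-1517304909/20570) = -20570/1517304909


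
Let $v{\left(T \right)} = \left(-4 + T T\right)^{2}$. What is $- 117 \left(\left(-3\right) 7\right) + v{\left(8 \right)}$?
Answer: $6057$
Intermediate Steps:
$v{\left(T \right)} = \left(-4 + T^{2}\right)^{2}$
$- 117 \left(\left(-3\right) 7\right) + v{\left(8 \right)} = - 117 \left(\left(-3\right) 7\right) + \left(-4 + 8^{2}\right)^{2} = \left(-117\right) \left(-21\right) + \left(-4 + 64\right)^{2} = 2457 + 60^{2} = 2457 + 3600 = 6057$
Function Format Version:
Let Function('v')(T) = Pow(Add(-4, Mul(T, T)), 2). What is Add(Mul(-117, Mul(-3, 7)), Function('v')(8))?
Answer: 6057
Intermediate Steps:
Function('v')(T) = Pow(Add(-4, Pow(T, 2)), 2)
Add(Mul(-117, Mul(-3, 7)), Function('v')(8)) = Add(Mul(-117, Mul(-3, 7)), Pow(Add(-4, Pow(8, 2)), 2)) = Add(Mul(-117, -21), Pow(Add(-4, 64), 2)) = Add(2457, Pow(60, 2)) = Add(2457, 3600) = 6057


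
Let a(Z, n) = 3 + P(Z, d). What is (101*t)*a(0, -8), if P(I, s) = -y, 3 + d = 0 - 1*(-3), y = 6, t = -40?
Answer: 12120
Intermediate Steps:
d = 0 (d = -3 + (0 - 1*(-3)) = -3 + (0 + 3) = -3 + 3 = 0)
P(I, s) = -6 (P(I, s) = -1*6 = -6)
a(Z, n) = -3 (a(Z, n) = 3 - 6 = -3)
(101*t)*a(0, -8) = (101*(-40))*(-3) = -4040*(-3) = 12120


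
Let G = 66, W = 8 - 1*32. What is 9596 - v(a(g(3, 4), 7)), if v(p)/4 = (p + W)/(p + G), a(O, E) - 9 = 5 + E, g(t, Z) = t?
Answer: 278288/29 ≈ 9596.1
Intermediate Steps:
W = -24 (W = 8 - 32 = -24)
a(O, E) = 14 + E (a(O, E) = 9 + (5 + E) = 14 + E)
v(p) = 4*(-24 + p)/(66 + p) (v(p) = 4*((p - 24)/(p + 66)) = 4*((-24 + p)/(66 + p)) = 4*(-24 + p)/(66 + p))
9596 - v(a(g(3, 4), 7)) = 9596 - 4*(-24 + (14 + 7))/(66 + (14 + 7)) = 9596 - 4*(-24 + 21)/(66 + 21) = 9596 - 4*(-3)/87 = 9596 - 1*(-4/29) = 9596 + 4/29 = 278288/29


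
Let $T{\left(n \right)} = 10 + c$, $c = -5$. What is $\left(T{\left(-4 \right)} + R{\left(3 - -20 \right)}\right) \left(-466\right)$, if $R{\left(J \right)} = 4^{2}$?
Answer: $-9786$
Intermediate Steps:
$R{\left(J \right)} = 16$
$T{\left(n \right)} = 5$ ($T{\left(n \right)} = 10 - 5 = 5$)
$\left(T{\left(-4 \right)} + R{\left(3 - -20 \right)}\right) \left(-466\right) = \left(5 + 16\right) \left(-466\right) = 21 \left(-466\right) = -9786$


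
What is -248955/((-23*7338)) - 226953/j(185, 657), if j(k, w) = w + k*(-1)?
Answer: -6364376477/13276888 ≈ -479.36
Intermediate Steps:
j(k, w) = w - k
-248955/((-23*7338)) - 226953/j(185, 657) = -248955/((-23*7338)) - 226953/(657 - 1*185) = -248955/(-168774) - 226953/(657 - 185) = -248955*(-1/168774) - 226953/472 = 82985/56258 - 226953*1/472 = 82985/56258 - 226953/472 = -6364376477/13276888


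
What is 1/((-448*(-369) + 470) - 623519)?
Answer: -1/457737 ≈ -2.1847e-6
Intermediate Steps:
1/((-448*(-369) + 470) - 623519) = 1/((165312 + 470) - 623519) = 1/(165782 - 623519) = 1/(-457737) = -1/457737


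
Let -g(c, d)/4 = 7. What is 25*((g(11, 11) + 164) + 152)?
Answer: 7200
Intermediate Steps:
g(c, d) = -28 (g(c, d) = -4*7 = -28)
25*((g(11, 11) + 164) + 152) = 25*((-28 + 164) + 152) = 25*(136 + 152) = 25*288 = 7200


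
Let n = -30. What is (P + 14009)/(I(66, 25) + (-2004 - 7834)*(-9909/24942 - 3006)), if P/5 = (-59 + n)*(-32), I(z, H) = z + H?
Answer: 117431093/122951703140 ≈ 0.00095510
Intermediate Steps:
I(z, H) = H + z
P = 14240 (P = 5*((-59 - 30)*(-32)) = 5*(-89*(-32)) = 5*2848 = 14240)
(P + 14009)/(I(66, 25) + (-2004 - 7834)*(-9909/24942 - 3006)) = (14240 + 14009)/((25 + 66) + (-2004 - 7834)*(-9909/24942 - 3006)) = 28249/(91 - 9838*(-9909*1/24942 - 3006)) = 28249/(91 - 9838*(-3303/8314 - 3006)) = 28249/(91 - 9838*(-24995187/8314)) = 28249/(91 + 122951324853/4157) = 28249/(122951703140/4157) = 28249*(4157/122951703140) = 117431093/122951703140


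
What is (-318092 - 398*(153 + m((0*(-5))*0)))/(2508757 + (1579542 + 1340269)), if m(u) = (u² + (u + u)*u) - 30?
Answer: -183523/2714284 ≈ -0.067614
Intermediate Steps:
m(u) = -30 + 3*u² (m(u) = (u² + (2*u)*u) - 30 = (u² + 2*u²) - 30 = 3*u² - 30 = -30 + 3*u²)
(-318092 - 398*(153 + m((0*(-5))*0)))/(2508757 + (1579542 + 1340269)) = (-318092 - 398*(153 + (-30 + 3*((0*(-5))*0)²)))/(2508757 + (1579542 + 1340269)) = (-318092 - 398*(153 + (-30 + 3*(0*0)²)))/(2508757 + 2919811) = (-318092 - 398*(153 + (-30 + 3*0²)))/5428568 = (-318092 - 398*(153 + (-30 + 3*0)))*(1/5428568) = (-318092 - 398*(153 + (-30 + 0)))*(1/5428568) = (-318092 - 398*(153 - 30))*(1/5428568) = (-318092 - 398*123)*(1/5428568) = (-318092 - 48954)*(1/5428568) = -367046*1/5428568 = -183523/2714284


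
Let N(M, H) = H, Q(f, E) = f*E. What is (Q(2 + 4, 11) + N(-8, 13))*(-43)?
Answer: -3397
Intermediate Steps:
Q(f, E) = E*f
(Q(2 + 4, 11) + N(-8, 13))*(-43) = (11*(2 + 4) + 13)*(-43) = (11*6 + 13)*(-43) = (66 + 13)*(-43) = 79*(-43) = -3397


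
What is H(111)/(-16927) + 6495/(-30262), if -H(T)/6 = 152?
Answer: -82341921/512244874 ≈ -0.16075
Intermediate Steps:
H(T) = -912 (H(T) = -6*152 = -912)
H(111)/(-16927) + 6495/(-30262) = -912/(-16927) + 6495/(-30262) = -912*(-1/16927) + 6495*(-1/30262) = 912/16927 - 6495/30262 = -82341921/512244874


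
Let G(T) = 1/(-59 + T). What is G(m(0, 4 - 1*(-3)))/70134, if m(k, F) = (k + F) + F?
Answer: -1/3156030 ≈ -3.1685e-7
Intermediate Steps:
m(k, F) = k + 2*F (m(k, F) = (F + k) + F = k + 2*F)
G(m(0, 4 - 1*(-3)))/70134 = 1/(-59 + (0 + 2*(4 - 1*(-3)))*70134) = (1/70134)/(-59 + (0 + 2*(4 + 3))) = (1/70134)/(-59 + (0 + 2*7)) = (1/70134)/(-59 + (0 + 14)) = (1/70134)/(-59 + 14) = (1/70134)/(-45) = -1/45*1/70134 = -1/3156030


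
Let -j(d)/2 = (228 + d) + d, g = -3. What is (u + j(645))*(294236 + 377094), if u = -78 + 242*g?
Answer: -2577907200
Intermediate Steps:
j(d) = -456 - 4*d (j(d) = -2*((228 + d) + d) = -2*(228 + 2*d) = -456 - 4*d)
u = -804 (u = -78 + 242*(-3) = -78 - 726 = -804)
(u + j(645))*(294236 + 377094) = (-804 + (-456 - 4*645))*(294236 + 377094) = (-804 + (-456 - 2580))*671330 = (-804 - 3036)*671330 = -3840*671330 = -2577907200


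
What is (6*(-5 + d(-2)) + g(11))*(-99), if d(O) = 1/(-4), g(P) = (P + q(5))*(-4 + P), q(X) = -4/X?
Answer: -39501/10 ≈ -3950.1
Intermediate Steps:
g(P) = (-4 + P)*(-⅘ + P) (g(P) = (P - 4/5)*(-4 + P) = (P - 4*⅕)*(-4 + P) = (P - ⅘)*(-4 + P) = (-⅘ + P)*(-4 + P) = (-4 + P)*(-⅘ + P))
d(O) = -¼
(6*(-5 + d(-2)) + g(11))*(-99) = (6*(-5 - ¼) + (16/5 + 11² - 24/5*11))*(-99) = (6*(-21/4) + (16/5 + 121 - 264/5))*(-99) = (-63/2 + 357/5)*(-99) = (399/10)*(-99) = -39501/10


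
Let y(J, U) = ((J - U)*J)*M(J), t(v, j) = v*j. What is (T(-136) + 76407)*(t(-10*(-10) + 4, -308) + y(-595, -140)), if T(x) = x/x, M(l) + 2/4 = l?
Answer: -12320695979956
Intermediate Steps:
M(l) = -1/2 + l
T(x) = 1
t(v, j) = j*v
y(J, U) = J*(-1/2 + J)*(J - U) (y(J, U) = ((J - U)*J)*(-1/2 + J) = (J*(J - U))*(-1/2 + J) = J*(-1/2 + J)*(J - U))
(T(-136) + 76407)*(t(-10*(-10) + 4, -308) + y(-595, -140)) = (1 + 76407)*(-308*(-10*(-10) + 4) + (1/2)*(-595)*(-1 + 2*(-595))*(-595 - 1*(-140))) = 76408*(-308*(100 + 4) + (1/2)*(-595)*(-1 - 1190)*(-595 + 140)) = 76408*(-308*104 + (1/2)*(-595)*(-1191)*(-455)) = 76408*(-32032 - 322433475/2) = 76408*(-322497539/2) = -12320695979956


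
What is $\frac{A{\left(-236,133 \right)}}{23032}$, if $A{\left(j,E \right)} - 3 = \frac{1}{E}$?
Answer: $\frac{50}{382907} \approx 0.00013058$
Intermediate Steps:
$A{\left(j,E \right)} = 3 + \frac{1}{E}$
$\frac{A{\left(-236,133 \right)}}{23032} = \frac{3 + \frac{1}{133}}{23032} = \left(3 + \frac{1}{133}\right) \frac{1}{23032} = \frac{400}{133} \cdot \frac{1}{23032} = \frac{50}{382907}$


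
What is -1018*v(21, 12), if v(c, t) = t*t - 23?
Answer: -123178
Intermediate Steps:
v(c, t) = -23 + t² (v(c, t) = t² - 23 = -23 + t²)
-1018*v(21, 12) = -1018*(-23 + 12²) = -1018*(-23 + 144) = -1018*121 = -123178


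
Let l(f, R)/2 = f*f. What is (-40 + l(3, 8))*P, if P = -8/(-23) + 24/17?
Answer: -15136/391 ≈ -38.711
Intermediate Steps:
P = 688/391 (P = -8*(-1/23) + 24*(1/17) = 8/23 + 24/17 = 688/391 ≈ 1.7596)
l(f, R) = 2*f² (l(f, R) = 2*(f*f) = 2*f²)
(-40 + l(3, 8))*P = (-40 + 2*3²)*(688/391) = (-40 + 2*9)*(688/391) = (-40 + 18)*(688/391) = -22*688/391 = -15136/391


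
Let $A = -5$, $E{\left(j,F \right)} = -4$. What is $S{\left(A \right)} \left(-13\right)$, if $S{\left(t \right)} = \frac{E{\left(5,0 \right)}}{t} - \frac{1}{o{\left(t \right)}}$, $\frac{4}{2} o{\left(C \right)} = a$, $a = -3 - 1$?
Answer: $- \frac{169}{10} \approx -16.9$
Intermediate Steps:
$a = -4$ ($a = -3 - 1 = -4$)
$o{\left(C \right)} = -2$ ($o{\left(C \right)} = \frac{1}{2} \left(-4\right) = -2$)
$S{\left(t \right)} = \frac{1}{2} - \frac{4}{t}$ ($S{\left(t \right)} = - \frac{4}{t} - \frac{1}{-2} = - \frac{4}{t} - - \frac{1}{2} = - \frac{4}{t} + \frac{1}{2} = \frac{1}{2} - \frac{4}{t}$)
$S{\left(A \right)} \left(-13\right) = \frac{-8 - 5}{2 \left(-5\right)} \left(-13\right) = \frac{1}{2} \left(- \frac{1}{5}\right) \left(-13\right) \left(-13\right) = \frac{13}{10} \left(-13\right) = - \frac{169}{10}$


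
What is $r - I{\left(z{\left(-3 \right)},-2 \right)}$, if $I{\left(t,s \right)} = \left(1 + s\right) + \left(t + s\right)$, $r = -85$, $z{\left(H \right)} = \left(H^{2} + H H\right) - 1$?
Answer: $-99$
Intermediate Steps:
$z{\left(H \right)} = -1 + 2 H^{2}$ ($z{\left(H \right)} = \left(H^{2} + H^{2}\right) - 1 = 2 H^{2} - 1 = -1 + 2 H^{2}$)
$I{\left(t,s \right)} = 1 + t + 2 s$ ($I{\left(t,s \right)} = \left(1 + s\right) + \left(s + t\right) = 1 + t + 2 s$)
$r - I{\left(z{\left(-3 \right)},-2 \right)} = -85 - \left(1 - \left(1 - 2 \left(-3\right)^{2}\right) + 2 \left(-2\right)\right) = -85 - \left(1 + \left(-1 + 2 \cdot 9\right) - 4\right) = -85 - \left(1 + \left(-1 + 18\right) - 4\right) = -85 - \left(1 + 17 - 4\right) = -85 - 14 = -99$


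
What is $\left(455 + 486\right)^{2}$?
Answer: $885481$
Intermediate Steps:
$\left(455 + 486\right)^{2} = 941^{2} = 885481$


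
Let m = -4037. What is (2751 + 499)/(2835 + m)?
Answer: -1625/601 ≈ -2.7038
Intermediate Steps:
(2751 + 499)/(2835 + m) = (2751 + 499)/(2835 - 4037) = 3250/(-1202) = 3250*(-1/1202) = -1625/601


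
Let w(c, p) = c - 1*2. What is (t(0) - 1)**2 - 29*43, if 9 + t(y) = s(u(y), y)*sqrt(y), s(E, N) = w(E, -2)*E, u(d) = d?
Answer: -1147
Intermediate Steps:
w(c, p) = -2 + c (w(c, p) = c - 2 = -2 + c)
s(E, N) = E*(-2 + E) (s(E, N) = (-2 + E)*E = E*(-2 + E))
t(y) = -9 + y**(3/2)*(-2 + y) (t(y) = -9 + (y*(-2 + y))*sqrt(y) = -9 + y**(3/2)*(-2 + y))
(t(0) - 1)**2 - 29*43 = ((-9 + 0**(3/2)*(-2 + 0)) - 1)**2 - 29*43 = ((-9 + 0*(-2)) - 1)**2 - 1247 = ((-9 + 0) - 1)**2 - 1247 = (-9 - 1)**2 - 1247 = (-10)**2 - 1247 = 100 - 1247 = -1147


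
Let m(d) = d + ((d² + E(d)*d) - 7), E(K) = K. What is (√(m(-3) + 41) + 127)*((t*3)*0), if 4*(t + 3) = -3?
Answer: 0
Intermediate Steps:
t = -15/4 (t = -3 + (¼)*(-3) = -3 - ¾ = -15/4 ≈ -3.7500)
m(d) = -7 + d + 2*d² (m(d) = d + ((d² + d*d) - 7) = d + ((d² + d²) - 7) = d + (2*d² - 7) = d + (-7 + 2*d²) = -7 + d + 2*d²)
(√(m(-3) + 41) + 127)*((t*3)*0) = (√((-7 - 3 + 2*(-3)²) + 41) + 127)*(-15/4*3*0) = (√((-7 - 3 + 2*9) + 41) + 127)*(-45/4*0) = (√((-7 - 3 + 18) + 41) + 127)*0 = (√(8 + 41) + 127)*0 = (√49 + 127)*0 = (7 + 127)*0 = 134*0 = 0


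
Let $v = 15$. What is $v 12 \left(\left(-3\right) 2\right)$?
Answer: $-1080$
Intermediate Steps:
$v 12 \left(\left(-3\right) 2\right) = 15 \cdot 12 \left(\left(-3\right) 2\right) = 180 \left(-6\right) = -1080$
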